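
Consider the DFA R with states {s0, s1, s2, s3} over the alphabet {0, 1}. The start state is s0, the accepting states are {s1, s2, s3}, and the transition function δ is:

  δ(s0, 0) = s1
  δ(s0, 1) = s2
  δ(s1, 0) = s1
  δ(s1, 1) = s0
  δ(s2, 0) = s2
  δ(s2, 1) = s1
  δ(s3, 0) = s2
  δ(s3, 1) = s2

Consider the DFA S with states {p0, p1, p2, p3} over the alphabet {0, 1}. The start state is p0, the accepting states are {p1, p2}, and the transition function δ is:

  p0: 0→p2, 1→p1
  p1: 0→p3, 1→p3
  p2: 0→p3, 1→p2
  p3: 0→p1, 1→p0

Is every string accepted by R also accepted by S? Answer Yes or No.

No

The string 00 is in L(R) but not in L(S).
So L(R) ⊄ L(S).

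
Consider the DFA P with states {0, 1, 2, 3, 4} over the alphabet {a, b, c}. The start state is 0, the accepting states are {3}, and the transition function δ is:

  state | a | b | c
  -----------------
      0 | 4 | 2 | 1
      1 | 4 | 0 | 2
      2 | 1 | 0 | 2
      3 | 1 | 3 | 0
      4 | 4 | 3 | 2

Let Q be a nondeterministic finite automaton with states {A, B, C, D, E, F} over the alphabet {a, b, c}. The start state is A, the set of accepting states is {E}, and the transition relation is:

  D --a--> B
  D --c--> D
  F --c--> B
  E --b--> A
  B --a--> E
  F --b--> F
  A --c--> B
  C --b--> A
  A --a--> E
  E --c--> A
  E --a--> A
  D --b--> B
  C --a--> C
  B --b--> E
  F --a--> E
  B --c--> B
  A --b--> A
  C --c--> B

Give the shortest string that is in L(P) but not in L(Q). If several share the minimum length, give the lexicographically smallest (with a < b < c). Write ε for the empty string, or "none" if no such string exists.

The string ab is accepted by P but not by Q.
No shorter string lies in the difference, and ab is the lexicographically first length-2 string in L(P) \ L(Q).

ab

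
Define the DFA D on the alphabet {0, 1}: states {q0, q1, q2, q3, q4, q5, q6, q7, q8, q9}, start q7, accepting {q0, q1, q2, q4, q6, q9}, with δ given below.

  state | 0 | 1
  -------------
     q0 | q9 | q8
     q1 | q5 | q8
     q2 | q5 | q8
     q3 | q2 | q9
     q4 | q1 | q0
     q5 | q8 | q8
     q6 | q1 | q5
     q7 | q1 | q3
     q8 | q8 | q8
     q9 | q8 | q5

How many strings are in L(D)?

3

The useful subgraph on states {q1, q2, q3, q7, q9} is acyclic, so L(D) is finite; the longest accepting path visits 3 useful states, giving maximum string length 2.
Counting accepting paths from q7 by length: 1 of length 1, 2 of length 2. Total 3.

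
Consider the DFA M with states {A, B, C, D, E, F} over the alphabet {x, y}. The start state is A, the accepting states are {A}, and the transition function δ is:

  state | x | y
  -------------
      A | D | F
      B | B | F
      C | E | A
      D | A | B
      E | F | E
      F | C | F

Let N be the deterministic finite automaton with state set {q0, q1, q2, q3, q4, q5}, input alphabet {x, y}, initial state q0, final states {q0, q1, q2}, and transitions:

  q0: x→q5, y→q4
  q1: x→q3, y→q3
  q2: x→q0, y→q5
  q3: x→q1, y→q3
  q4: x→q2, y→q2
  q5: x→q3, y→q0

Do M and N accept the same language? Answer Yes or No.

No

The string xx is accepted by M but rejected by N.
So L(M) ≠ L(N).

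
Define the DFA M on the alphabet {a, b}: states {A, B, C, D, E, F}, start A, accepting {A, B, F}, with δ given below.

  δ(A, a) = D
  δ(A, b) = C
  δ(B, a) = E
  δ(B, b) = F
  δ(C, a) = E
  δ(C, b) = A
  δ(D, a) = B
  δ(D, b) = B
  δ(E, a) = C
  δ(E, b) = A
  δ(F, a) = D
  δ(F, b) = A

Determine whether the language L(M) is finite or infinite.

State A is reachable from the start and can reach an accepting state, and it lies on the cycle A → C → A.
Traversing that cycle any number of times yields accepted strings of unbounded length, so the language is infinite.

infinite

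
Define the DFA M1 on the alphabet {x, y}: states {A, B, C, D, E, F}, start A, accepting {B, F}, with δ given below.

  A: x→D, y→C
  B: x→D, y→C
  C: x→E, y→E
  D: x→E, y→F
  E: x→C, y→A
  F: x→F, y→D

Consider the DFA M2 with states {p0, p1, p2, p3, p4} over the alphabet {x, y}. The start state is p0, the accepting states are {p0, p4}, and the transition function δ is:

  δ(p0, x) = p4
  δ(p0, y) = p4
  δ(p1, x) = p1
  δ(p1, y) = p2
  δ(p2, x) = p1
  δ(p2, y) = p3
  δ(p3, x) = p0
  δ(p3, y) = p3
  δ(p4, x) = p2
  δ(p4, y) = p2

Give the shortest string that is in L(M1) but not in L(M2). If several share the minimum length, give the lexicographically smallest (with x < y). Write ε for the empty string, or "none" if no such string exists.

xy

The string xy is accepted by M1 but not by M2.
No shorter string lies in the difference, and xy is the lexicographically first length-2 string in L(M1) \ L(M2).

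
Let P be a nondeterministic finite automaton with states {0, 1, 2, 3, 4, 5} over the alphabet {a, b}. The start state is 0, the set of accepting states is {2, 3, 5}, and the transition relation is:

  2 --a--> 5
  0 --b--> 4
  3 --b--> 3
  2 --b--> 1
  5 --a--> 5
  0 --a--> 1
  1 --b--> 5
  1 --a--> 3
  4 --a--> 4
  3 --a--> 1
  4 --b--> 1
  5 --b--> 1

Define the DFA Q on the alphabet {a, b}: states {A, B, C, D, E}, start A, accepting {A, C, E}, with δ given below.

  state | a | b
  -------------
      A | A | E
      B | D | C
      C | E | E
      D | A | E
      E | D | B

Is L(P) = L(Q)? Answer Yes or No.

No

The string aba is accepted by P but rejected by Q.
So L(P) ≠ L(Q).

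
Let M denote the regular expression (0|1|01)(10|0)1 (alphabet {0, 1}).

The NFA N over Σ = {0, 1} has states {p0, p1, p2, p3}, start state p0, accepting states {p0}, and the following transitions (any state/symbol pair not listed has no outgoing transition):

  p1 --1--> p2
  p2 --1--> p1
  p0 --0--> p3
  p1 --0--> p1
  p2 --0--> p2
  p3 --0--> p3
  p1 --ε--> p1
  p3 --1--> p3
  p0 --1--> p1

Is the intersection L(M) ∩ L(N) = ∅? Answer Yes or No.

Yes

Converting the expression M to a DFA (subset construction, then merging equivalent states) gives the minimal DFA with states {m0, m1, m2, m3, m4, m5, m6}, start state m0, accepting states {m6} and transitions m0: 0→m1, 1→m2; m1: 0→m3, 1→m2; m2: 0→m3, 1→m4; m3: 0→m5, 1→m6; m4: 0→m3, 1→m5; m5: 0→m5, 1→m5; m6: 0→m5, 1→m5.
Exploring the product automaton M × N from the start pair (m0, p0), following both machines on each input symbol, reaches 15 state pairs: (m0, p0), (m1, p3), (m2, p1), (m3, p3), (m2, p3), (m3, p1), (m4, p2), (m5, p3), (m6, p3), (m4, p3), (m5, p1), (m6, p2), (m3, p2), (m5, p2), (m6, p1).
M accepts in {m6} and N accepts in {p0}; no reachable pair has both components accepting, so no string drives both machines to acceptance simultaneously and L(M) ∩ L(N) = ∅.
So no string is accepted by both, and the intersection is empty.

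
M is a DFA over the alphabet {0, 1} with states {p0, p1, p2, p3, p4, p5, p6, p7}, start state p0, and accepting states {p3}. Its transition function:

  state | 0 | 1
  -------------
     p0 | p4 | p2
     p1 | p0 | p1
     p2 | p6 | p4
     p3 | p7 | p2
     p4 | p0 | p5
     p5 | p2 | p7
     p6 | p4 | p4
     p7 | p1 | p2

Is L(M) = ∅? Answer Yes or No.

Yes

The states reachable from the start state are {p0, p1, p2, p4, p5, p6, p7}.
None of the accepting states {p3} is reachable, so no string is accepted and L(M) = ∅.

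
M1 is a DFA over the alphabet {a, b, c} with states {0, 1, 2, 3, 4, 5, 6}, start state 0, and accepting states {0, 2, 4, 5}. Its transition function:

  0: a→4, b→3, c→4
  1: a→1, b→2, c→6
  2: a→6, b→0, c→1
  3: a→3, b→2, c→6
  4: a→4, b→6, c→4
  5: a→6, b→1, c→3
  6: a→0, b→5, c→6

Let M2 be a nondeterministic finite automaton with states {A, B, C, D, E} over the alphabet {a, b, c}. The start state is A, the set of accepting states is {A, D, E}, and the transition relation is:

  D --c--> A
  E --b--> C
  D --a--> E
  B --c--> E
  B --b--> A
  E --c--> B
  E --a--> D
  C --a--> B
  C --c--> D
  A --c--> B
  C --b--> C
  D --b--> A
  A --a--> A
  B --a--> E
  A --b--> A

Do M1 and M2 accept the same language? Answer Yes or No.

The string c is accepted by M1 but rejected by M2.
So L(M1) ≠ L(M2).

No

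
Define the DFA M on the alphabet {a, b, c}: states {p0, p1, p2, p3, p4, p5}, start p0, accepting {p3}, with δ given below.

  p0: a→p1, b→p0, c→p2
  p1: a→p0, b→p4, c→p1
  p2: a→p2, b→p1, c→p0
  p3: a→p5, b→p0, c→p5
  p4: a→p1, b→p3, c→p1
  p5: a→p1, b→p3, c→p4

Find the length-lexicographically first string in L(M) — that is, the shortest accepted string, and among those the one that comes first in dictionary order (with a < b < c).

A breadth-first search from p0 reaches an accepting state first via the path p0 → p1 → p4 → p3 on input abb.
No string of length < 3 is accepted (BFS exhausts all shorter strings without reaching an accepting state), and abb is the lexicographically least accepting string of length 3.

abb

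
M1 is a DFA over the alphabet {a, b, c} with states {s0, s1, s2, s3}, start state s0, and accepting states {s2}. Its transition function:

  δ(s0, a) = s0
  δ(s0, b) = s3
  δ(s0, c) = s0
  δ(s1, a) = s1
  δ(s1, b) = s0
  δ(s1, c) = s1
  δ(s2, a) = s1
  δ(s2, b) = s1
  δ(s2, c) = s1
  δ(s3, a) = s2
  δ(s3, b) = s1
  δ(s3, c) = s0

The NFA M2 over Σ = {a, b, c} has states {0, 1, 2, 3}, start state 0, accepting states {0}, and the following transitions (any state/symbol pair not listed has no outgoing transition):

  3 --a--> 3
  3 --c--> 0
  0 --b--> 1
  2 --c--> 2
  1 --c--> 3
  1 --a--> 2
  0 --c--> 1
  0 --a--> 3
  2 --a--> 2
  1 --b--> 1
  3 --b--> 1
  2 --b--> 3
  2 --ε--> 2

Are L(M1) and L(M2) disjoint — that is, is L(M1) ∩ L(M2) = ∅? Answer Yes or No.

Yes

Exploring the product automaton M1 × M2 from the start pair (s0, 0), following both machines on each input symbol, reaches 12 state pairs: (s0, 0), (s0, 3), (s3, 1), (s0, 1), (s2, 2), (s1, 1), (s0, 2), (s1, 2), (s1, 3), (s3, 3), (s1, 0), (s2, 3).
M1 accepts in {s2} and M2 accepts in {0}; no reachable pair has both components accepting, so no string drives both machines to acceptance simultaneously and L(M1) ∩ L(M2) = ∅.
So no string is accepted by both, and the intersection is empty.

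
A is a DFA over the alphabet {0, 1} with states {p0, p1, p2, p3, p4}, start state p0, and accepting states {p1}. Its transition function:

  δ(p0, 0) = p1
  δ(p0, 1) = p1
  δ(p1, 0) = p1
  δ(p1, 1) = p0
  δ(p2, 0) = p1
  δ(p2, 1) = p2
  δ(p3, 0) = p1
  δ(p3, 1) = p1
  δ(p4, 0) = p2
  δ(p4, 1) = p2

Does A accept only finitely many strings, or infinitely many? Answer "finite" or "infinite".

State p0 is reachable from the start and can reach an accepting state, and it lies on the cycle p0 → p1 → p0.
Traversing that cycle any number of times yields accepted strings of unbounded length, so the language is infinite.

infinite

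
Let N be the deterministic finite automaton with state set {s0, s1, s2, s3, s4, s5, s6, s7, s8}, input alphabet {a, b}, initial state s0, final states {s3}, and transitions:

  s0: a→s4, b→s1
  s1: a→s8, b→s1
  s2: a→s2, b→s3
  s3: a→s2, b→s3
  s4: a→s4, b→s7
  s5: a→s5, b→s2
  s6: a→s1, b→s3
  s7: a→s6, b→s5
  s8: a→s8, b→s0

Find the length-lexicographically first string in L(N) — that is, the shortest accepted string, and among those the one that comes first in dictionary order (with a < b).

A breadth-first search from s0 reaches an accepting state first via the path s0 → s4 → s7 → s6 → s3 on input abab.
No string of length < 4 is accepted (BFS exhausts all shorter strings without reaching an accepting state), and abab is the lexicographically least accepting string of length 4.

abab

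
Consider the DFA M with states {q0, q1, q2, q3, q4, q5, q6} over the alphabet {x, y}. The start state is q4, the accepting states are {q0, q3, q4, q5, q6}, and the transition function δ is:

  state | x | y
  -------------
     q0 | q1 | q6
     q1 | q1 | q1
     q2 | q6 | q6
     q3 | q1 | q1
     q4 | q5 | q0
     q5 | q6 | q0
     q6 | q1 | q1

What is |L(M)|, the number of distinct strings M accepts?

7

The useful subgraph on states {q0, q4, q5, q6} is acyclic, so L(M) is finite; the longest accepting path visits 4 useful states, giving maximum string length 3.
Counting accepting paths from q4 by length: 1 of length 0, 2 of length 1, 3 of length 2, 1 of length 3. Total 7.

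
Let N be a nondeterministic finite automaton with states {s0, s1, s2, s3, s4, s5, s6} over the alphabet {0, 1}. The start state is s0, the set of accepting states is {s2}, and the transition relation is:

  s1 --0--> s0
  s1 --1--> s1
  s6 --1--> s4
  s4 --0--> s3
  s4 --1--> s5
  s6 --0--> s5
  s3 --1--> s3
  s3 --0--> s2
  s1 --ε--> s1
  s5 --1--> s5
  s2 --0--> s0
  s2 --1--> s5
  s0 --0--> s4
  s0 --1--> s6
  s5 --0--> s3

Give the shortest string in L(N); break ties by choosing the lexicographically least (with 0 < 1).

000

A breadth-first search from s0 reaches an accepting state first via the path s0 → s4 → s3 → s2 on input 000.
No string of length < 3 is accepted (BFS exhausts all shorter strings without reaching an accepting state), and 000 is the lexicographically least accepting string of length 3.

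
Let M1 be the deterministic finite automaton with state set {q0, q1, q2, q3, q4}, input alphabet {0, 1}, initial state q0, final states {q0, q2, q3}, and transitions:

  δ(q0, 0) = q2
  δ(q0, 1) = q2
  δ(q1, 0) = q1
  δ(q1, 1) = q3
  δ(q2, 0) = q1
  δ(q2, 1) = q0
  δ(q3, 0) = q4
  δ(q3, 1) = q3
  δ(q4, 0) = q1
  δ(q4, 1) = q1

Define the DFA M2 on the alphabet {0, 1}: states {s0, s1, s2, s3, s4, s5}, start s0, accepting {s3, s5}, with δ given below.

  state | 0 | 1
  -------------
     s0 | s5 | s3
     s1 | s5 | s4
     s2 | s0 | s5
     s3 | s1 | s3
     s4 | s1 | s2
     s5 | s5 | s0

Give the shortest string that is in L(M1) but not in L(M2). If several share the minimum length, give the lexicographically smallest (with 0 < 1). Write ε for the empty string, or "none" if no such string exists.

The empty string ε is accepted by M1 but not by M2.
Since ε is the unique shortest string, it is the required witness.

ε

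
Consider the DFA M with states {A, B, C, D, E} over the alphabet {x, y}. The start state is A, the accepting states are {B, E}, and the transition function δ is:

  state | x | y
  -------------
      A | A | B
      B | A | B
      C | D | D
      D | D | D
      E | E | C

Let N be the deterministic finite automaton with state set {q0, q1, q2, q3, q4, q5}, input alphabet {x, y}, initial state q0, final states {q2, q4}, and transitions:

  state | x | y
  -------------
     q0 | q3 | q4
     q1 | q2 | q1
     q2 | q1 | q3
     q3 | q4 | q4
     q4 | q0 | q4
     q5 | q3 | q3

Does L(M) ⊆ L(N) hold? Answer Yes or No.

Exploring the product automaton M × N from the start pair (A, q0), following both machines on each input symbol, reaches 4 state pairs: (A, q0), (A, q3), (B, q4), (A, q4).
M accepts in {B, E} and N accepts in {q2, q4}. The reachable pairs whose M-component is accepting are (B, q4); in each of them the N-component is accepting too, so the product for L(M) \ L(N) (M-component accepting, N-component rejecting) has no reachable accepting pair and the difference is empty.
Hence every string in L(M) is also in L(N).

Yes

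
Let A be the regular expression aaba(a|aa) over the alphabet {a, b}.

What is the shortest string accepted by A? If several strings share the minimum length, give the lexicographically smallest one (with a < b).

aabaa

By inspection of the expression, no string of length less than 5 matches, and aabaa is the lexicographically first match of length 5.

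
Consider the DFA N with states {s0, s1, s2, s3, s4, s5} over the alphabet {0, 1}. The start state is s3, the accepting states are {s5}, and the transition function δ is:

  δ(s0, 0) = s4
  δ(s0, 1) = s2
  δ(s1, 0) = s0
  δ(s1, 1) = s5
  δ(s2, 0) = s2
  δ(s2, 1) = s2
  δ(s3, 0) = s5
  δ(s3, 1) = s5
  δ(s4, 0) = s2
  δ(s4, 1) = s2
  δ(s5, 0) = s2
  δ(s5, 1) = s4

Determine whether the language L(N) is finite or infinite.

The useful states (reachable from s3 and able to reach an accepting state) are {s3, s5}.
Restricted to these states the transition graph has no cycle, so every accepting path has bounded length and L is finite.

finite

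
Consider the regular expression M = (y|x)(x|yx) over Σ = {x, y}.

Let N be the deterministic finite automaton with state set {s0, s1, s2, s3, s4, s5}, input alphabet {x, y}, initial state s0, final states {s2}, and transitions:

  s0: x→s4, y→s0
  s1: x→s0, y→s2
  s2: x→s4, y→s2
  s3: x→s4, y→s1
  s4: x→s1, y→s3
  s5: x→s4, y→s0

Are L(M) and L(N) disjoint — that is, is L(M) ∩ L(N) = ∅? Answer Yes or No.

Converting the expression M to a DFA (subset construction, then merging equivalent states) gives the minimal DFA with states {m0, m1, m2, m3, m4}, start state m0, accepting states {m2} and transitions m0: x→m1, y→m1; m1: x→m2, y→m3; m2: x→m4, y→m4; m3: x→m2, y→m4; m4: x→m4, y→m4.
Exploring the product automaton M × N from the start pair (m0, s0), following both machines on each input symbol, reaches 12 state pairs: (m0, s0), (m1, s4), (m1, s0), (m2, s1), (m3, s3), (m2, s4), (m3, s0), (m4, s0), (m4, s2), (m4, s1), (m4, s3), (m4, s4).
M accepts in {m2} and N accepts in {s2}; no reachable pair has both components accepting, so no string drives both machines to acceptance simultaneously and L(M) ∩ L(N) = ∅.
So no string is accepted by both, and the intersection is empty.

Yes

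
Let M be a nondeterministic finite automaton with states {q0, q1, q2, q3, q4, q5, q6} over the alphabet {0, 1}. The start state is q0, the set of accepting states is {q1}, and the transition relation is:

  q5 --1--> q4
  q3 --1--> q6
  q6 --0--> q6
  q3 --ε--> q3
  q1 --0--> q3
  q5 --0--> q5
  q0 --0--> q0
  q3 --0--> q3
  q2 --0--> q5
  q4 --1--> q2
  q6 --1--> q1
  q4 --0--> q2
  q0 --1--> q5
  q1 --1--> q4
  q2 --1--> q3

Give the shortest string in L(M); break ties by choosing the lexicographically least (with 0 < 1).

A breadth-first search from q0 reaches an accepting state first via the path q0 → q5 → q4 → q2 → q3 → q6 → q1 on input 110111.
No string of length < 6 is accepted (BFS exhausts all shorter strings without reaching an accepting state), and 110111 is the lexicographically least accepting string of length 6.

110111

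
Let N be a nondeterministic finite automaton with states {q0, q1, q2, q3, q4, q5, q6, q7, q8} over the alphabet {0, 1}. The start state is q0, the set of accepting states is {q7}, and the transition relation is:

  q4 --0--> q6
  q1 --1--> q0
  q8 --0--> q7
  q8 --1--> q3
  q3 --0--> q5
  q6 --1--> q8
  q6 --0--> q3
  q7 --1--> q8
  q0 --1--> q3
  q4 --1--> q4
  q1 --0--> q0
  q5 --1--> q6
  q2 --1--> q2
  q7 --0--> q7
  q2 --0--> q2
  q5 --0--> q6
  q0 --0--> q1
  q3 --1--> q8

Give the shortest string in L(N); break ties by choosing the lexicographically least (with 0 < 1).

A breadth-first search from q0 reaches an accepting state first via the path q0 → q3 → q8 → q7 on input 110.
No string of length < 3 is accepted (BFS exhausts all shorter strings without reaching an accepting state), and 110 is the lexicographically least accepting string of length 3.

110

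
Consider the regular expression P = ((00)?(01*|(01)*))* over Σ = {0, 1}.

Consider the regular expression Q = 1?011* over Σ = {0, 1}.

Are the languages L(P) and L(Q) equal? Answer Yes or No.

No

The empty string ε is accepted by P but rejected by Q.
So L(P) ≠ L(Q).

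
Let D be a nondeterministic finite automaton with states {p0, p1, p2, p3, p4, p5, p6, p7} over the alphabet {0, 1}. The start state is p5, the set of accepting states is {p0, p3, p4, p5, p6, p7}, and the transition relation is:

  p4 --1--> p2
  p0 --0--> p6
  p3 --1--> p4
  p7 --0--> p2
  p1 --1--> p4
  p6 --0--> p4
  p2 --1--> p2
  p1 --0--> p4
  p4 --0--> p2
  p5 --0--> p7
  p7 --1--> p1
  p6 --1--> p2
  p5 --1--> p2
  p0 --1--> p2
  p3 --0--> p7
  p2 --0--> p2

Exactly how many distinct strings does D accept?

4

The useful subgraph on states {p1, p4, p5, p7} is acyclic, so L(D) is finite; the longest accepting path visits 4 useful states, giving maximum string length 3.
Counting accepting paths from p5 by length: 1 of length 0, 1 of length 1, 2 of length 3. Total 4.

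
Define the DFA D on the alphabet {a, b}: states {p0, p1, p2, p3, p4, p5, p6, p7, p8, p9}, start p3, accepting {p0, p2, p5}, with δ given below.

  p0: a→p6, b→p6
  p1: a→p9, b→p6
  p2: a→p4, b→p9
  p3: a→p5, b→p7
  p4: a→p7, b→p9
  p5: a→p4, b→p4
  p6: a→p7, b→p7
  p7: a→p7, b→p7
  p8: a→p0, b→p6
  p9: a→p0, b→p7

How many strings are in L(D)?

3

The useful subgraph on states {p0, p3, p4, p5, p9} is acyclic, so L(D) is finite; the longest accepting path visits 5 useful states, giving maximum string length 4.
Counting accepting paths from p3 by length: 1 of length 1, 2 of length 4. Total 3.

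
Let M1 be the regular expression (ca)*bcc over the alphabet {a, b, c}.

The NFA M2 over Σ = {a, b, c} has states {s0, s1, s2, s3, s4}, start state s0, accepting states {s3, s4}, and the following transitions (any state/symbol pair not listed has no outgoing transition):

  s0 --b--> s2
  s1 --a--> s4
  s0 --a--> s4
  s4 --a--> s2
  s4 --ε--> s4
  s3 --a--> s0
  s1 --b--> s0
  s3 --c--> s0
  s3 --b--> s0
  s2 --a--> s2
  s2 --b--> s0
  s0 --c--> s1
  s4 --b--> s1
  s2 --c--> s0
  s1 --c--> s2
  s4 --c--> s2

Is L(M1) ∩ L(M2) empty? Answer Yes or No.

Yes

Converting the expression M1 to a DFA (subset construction, then merging equivalent states) gives the minimal DFA with states {r0, r1, r2, r3, r4, r5}, start state r0, accepting states {r5} and transitions r0: a→r1, b→r2, c→r3; r1: a→r1, b→r1, c→r1; r2: a→r1, b→r1, c→r4; r3: a→r0, b→r1, c→r1; r4: a→r1, b→r1, c→r5; r5: a→r1, b→r1, c→r1.
Exploring the product automaton M1 × M2 from the start pair (r0, s0), following both machines on each input symbol, reaches 19 state pairs: (r0, s0), (r1, s4), (r2, s2), (r3, s1), (r1, s2), (r1, s1), (r1, s0), (r4, s0), (r0, s4), (r5, s1), (r2, s1), (r3, s2), (r4, s2), (r0, s2), (r5, s0), (r2, s0), (r3, s0), (r4, s1), (r5, s2).
M1 accepts in {r5} and M2 accepts in {s3, s4}; no reachable pair has both components accepting, so no string drives both machines to acceptance simultaneously and L(M1) ∩ L(M2) = ∅.
So no string is accepted by both, and the intersection is empty.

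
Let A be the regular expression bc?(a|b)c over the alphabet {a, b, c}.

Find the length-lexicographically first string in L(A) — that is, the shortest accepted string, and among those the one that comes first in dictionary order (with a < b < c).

bac

By inspection of the expression, no string of length less than 3 matches, and bac is the lexicographically first match of length 3.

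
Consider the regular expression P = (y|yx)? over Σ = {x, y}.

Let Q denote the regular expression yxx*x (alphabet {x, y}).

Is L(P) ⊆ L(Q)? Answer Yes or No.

The empty string ε is in L(P) but not in L(Q).
So L(P) ⊄ L(Q).

No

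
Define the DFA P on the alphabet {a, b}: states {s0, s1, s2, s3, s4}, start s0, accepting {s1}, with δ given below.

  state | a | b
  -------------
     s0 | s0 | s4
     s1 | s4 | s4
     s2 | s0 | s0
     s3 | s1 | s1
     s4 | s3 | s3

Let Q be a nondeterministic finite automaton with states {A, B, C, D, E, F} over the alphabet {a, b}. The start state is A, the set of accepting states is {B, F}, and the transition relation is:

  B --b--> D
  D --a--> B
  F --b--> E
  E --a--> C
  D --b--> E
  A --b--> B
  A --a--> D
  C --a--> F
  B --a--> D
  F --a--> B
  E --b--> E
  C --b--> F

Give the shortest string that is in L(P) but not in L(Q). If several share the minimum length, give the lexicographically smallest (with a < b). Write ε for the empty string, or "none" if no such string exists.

bab

The string bab is accepted by P but not by Q.
No shorter string lies in the difference, and bab is the lexicographically first length-3 string in L(P) \ L(Q).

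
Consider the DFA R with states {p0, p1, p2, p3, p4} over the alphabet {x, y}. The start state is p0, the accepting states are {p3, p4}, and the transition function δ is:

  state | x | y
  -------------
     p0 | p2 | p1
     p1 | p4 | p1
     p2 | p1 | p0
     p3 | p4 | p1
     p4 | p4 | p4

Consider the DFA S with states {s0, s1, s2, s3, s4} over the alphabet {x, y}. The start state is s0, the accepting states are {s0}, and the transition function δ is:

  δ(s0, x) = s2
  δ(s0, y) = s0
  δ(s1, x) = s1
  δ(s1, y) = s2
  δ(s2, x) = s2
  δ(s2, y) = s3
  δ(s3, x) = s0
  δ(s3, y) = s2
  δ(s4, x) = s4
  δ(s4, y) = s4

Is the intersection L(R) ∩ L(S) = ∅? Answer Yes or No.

The string xxyx is accepted by both R and S.
Hence L(R) ∩ L(S) ≠ ∅.

No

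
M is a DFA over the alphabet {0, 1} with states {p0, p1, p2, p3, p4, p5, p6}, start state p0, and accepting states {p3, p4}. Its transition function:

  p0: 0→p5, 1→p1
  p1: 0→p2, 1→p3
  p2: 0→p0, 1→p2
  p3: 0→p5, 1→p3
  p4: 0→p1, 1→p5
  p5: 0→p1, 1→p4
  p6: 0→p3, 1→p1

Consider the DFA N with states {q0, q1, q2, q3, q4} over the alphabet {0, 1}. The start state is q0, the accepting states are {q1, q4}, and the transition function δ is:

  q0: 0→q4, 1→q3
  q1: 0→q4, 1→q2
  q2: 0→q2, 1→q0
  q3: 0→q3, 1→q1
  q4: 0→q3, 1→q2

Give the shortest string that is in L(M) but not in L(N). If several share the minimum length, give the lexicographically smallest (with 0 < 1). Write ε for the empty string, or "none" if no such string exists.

01

The string 01 is accepted by M but not by N.
No shorter string lies in the difference, and 01 is the lexicographically first length-2 string in L(M) \ L(N).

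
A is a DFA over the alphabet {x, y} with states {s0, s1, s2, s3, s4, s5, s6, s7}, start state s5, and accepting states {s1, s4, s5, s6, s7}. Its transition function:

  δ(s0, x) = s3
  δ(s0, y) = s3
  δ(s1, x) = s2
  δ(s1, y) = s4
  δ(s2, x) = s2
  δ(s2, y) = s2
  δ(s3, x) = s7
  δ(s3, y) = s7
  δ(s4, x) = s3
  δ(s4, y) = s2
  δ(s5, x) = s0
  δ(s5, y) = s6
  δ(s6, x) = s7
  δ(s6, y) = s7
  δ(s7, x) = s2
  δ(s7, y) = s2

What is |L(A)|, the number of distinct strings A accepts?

The useful subgraph on states {s0, s3, s5, s6, s7} is acyclic, so L(A) is finite; the longest accepting path visits 4 useful states, giving maximum string length 3.
Counting accepting paths from s5 by length: 1 of length 0, 1 of length 1, 2 of length 2, 4 of length 3. Total 8.

8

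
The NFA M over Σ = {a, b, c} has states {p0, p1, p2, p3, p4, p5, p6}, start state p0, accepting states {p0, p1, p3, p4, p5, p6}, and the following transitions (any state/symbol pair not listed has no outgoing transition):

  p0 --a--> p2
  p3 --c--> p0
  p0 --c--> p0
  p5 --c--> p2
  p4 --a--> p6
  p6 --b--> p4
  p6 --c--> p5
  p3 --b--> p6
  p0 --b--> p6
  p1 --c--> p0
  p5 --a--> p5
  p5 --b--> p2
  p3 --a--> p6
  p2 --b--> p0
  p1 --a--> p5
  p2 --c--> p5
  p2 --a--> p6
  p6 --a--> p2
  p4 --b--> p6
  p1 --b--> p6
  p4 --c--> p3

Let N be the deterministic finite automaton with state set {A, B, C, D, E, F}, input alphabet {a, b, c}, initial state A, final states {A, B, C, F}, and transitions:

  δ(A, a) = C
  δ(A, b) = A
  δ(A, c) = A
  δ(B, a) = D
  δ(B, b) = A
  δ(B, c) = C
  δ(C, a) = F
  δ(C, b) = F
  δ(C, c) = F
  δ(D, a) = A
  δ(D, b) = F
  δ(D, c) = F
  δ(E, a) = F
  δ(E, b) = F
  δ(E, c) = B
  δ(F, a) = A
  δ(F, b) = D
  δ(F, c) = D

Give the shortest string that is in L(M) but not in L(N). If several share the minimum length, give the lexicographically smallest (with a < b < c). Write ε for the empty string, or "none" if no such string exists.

The string aab is accepted by M but not by N.
No shorter string lies in the difference, and aab is the lexicographically first length-3 string in L(M) \ L(N).

aab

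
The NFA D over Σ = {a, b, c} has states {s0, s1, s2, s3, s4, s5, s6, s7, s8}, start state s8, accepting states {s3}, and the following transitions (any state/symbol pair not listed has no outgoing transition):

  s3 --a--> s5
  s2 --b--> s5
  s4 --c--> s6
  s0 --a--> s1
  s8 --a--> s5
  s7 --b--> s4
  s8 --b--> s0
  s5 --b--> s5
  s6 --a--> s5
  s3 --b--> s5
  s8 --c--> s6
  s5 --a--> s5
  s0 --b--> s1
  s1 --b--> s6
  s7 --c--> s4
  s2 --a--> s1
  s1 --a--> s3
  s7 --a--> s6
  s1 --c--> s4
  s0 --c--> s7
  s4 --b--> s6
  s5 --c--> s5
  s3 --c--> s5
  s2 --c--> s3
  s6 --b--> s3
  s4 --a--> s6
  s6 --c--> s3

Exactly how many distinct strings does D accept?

The useful subgraph on states {s0, s1, s3, s4, s6, s7, s8} is acyclic, so L(D) is finite; the longest accepting path visits 6 useful states, giving maximum string length 5.
Counting accepting paths from s8 by length: 2 of length 2, 2 of length 3, 6 of length 4, 24 of length 5. Total 34.

34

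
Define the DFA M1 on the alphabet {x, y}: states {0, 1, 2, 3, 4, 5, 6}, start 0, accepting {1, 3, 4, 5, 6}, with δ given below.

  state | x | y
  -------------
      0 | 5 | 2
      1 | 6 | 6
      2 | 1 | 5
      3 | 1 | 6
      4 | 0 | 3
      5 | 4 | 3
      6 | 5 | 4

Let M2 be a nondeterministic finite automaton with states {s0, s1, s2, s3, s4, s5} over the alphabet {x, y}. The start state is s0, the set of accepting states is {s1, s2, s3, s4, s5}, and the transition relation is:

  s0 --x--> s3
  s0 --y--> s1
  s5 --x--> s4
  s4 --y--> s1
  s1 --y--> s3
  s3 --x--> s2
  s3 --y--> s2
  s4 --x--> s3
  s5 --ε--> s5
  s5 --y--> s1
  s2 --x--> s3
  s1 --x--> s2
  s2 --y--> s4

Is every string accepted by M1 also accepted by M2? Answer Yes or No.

Yes

Exploring the product automaton M1 × M2 from the start pair (0, s0), following both machines on each input symbol, reaches 24 state pairs: (0, s0), (5, s3), (2, s1), (4, s2), (3, s2), (1, s2), (0, s3), (3, s4), (1, s3), (6, s4), (6, s3), (5, s2), (2, s2), (6, s1), (6, s2), (4, s1), (4, s3), (5, s4), (4, s4), (0, s2), (3, s3), (3, s1), (2, s4), (5, s1).
M1 accepts in {1, 3, 4, 5, 6} and M2 accepts in {s1, s2, s3, s4, s5}. The reachable pairs whose M1-component is accepting are (5, s3), (4, s2), (3, s2), (1, s2), (3, s4), (1, s3), (6, s4), (6, s3), (5, s2), (6, s1), (6, s2), (4, s1), (4, s3), (5, s4), (4, s4), (3, s3), (3, s1), (5, s1); in each of them the M2-component is accepting too, so the product for L(M1) \ L(M2) (M1-component accepting, M2-component rejecting) has no reachable accepting pair and the difference is empty.
Hence every string in L(M1) is also in L(M2).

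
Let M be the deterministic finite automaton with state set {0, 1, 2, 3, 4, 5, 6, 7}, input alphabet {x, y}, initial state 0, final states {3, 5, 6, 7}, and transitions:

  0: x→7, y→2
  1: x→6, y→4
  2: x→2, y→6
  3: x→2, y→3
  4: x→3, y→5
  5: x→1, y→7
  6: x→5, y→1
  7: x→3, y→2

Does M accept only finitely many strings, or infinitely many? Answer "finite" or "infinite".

infinite

State 2 is reachable from the start and can reach an accepting state, and it lies on the cycle 2 → 2.
Traversing that cycle any number of times yields accepted strings of unbounded length, so the language is infinite.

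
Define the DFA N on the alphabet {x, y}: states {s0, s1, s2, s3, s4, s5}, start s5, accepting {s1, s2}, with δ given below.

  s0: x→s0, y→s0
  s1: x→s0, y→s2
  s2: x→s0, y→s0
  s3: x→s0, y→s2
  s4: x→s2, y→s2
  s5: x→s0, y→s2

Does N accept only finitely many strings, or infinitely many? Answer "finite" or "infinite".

The useful states (reachable from s5 and able to reach an accepting state) are {s2, s5}.
Restricted to these states the transition graph has no cycle, so every accepting path has bounded length and L is finite.

finite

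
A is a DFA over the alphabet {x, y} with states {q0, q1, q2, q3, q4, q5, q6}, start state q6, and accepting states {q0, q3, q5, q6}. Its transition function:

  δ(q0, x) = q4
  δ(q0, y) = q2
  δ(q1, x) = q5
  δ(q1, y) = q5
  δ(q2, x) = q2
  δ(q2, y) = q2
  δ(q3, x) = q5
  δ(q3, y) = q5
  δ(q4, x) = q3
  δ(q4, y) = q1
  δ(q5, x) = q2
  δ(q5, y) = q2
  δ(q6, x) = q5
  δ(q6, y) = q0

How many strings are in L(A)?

The useful subgraph on states {q0, q1, q3, q4, q5, q6} is acyclic, so L(A) is finite; the longest accepting path visits 5 useful states, giving maximum string length 4.
Counting accepting paths from q6 by length: 1 of length 0, 2 of length 1, 1 of length 3, 4 of length 4. Total 8.

8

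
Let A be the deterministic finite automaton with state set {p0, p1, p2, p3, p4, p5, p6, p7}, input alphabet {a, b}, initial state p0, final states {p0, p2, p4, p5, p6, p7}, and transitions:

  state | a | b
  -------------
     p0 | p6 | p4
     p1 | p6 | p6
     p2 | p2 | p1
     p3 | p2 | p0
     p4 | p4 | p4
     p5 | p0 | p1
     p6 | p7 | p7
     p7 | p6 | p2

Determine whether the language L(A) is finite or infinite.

State p4 is reachable from the start and can reach an accepting state, and it lies on the cycle p4 → p4.
Traversing that cycle any number of times yields accepted strings of unbounded length, so the language is infinite.

infinite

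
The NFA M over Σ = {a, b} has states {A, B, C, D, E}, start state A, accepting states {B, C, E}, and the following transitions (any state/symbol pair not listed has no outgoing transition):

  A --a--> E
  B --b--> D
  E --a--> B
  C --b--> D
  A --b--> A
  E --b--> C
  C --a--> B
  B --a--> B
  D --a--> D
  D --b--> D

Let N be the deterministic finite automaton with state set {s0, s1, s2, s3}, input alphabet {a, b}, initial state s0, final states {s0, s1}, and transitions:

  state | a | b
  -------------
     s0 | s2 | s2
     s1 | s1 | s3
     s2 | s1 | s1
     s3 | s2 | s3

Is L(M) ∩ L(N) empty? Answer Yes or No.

No

The string aa is accepted by both M and N.
Hence L(M) ∩ L(N) ≠ ∅.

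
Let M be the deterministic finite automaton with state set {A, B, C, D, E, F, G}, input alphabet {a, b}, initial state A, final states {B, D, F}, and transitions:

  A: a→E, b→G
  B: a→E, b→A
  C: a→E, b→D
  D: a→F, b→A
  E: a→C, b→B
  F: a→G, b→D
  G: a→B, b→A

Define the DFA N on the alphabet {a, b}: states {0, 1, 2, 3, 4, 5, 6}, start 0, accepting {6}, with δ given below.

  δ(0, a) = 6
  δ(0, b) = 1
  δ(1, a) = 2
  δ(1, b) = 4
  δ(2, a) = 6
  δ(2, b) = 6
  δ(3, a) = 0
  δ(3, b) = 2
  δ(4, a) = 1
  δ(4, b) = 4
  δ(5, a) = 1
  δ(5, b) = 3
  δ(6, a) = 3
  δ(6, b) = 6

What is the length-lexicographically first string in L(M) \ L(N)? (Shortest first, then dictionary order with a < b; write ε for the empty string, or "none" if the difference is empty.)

The string ba is accepted by M but not by N.
No shorter string lies in the difference, and ba is the lexicographically first length-2 string in L(M) \ L(N).

ba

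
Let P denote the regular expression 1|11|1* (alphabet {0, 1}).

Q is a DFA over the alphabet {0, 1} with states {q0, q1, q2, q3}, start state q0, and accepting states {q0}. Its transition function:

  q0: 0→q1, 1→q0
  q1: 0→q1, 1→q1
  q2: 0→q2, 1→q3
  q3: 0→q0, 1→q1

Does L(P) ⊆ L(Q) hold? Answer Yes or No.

Yes

Converting the expression P to a DFA (subset construction, then merging equivalent states) gives the minimal DFA with states {p0, p1}, start state p0, accepting states {p0} and transitions p0: 0→p1, 1→p0; p1: 0→p1, 1→p1.
Exploring the product automaton P × Q from the start pair (p0, q0), following both machines on each input symbol, reaches 2 state pairs: (p0, q0), (p1, q1).
P accepts in {p0} and Q accepts in {q0}. The reachable pairs whose P-component is accepting are (p0, q0); in each of them the Q-component is accepting too, so the product for L(P) \ L(Q) (P-component accepting, Q-component rejecting) has no reachable accepting pair and the difference is empty.
Hence every string in L(P) is also in L(Q).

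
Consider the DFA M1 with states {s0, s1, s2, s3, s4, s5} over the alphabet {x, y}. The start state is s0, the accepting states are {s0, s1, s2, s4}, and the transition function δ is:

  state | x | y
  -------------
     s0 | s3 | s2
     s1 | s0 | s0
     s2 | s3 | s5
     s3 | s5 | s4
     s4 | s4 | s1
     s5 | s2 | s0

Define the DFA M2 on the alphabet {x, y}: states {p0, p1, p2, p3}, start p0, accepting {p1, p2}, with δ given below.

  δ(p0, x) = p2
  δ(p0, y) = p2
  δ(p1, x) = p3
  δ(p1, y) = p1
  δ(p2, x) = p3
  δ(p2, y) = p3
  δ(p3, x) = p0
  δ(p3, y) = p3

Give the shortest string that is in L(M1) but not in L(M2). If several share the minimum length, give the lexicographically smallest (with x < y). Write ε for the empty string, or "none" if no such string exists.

ε

The empty string ε is accepted by M1 but not by M2.
Since ε is the unique shortest string, it is the required witness.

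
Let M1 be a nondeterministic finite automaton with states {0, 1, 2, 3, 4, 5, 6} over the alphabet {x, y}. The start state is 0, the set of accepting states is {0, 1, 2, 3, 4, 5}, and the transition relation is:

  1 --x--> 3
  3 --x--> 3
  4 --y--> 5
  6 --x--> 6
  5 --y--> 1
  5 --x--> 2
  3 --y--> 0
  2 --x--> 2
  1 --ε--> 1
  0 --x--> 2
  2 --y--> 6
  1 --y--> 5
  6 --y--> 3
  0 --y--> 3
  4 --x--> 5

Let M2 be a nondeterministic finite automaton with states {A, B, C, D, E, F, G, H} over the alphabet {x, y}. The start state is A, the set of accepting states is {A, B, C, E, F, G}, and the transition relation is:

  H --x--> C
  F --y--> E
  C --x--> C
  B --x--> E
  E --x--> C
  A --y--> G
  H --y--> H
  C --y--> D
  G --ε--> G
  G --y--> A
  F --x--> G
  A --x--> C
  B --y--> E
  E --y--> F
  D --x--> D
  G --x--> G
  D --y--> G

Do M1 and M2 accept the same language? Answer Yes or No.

Yes

Exploring the product automaton M1 × M2 from the start pair (0, A), following both machines on each input symbol, reaches 4 state pairs: (0, A), (2, C), (3, G), (6, D).
M1 accepts in {0, 1, 2, 3, 4, 5} and M2 accepts in {A, B, C, E, F, G}. In every reachable pair the two components are either both accepting — (0, A), (2, C), (3, G) — or both non-accepting, so no string is accepted by exactly one of the machines: L(M1) \ L(M2) and L(M2) \ L(M1) are both empty.
Hence every string is accepted by M1 iff it is accepted by M2, and the two languages coincide.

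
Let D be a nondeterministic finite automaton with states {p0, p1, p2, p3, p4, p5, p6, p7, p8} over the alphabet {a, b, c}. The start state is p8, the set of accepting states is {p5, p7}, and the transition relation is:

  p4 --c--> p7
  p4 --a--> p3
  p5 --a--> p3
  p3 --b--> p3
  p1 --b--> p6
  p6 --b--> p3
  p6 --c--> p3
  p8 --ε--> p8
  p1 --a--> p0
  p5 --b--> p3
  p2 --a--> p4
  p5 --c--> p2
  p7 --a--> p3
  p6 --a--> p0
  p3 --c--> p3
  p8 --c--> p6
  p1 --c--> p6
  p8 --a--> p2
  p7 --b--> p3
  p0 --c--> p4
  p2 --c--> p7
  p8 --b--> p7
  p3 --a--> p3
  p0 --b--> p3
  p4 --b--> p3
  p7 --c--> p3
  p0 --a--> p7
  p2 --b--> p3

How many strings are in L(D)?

The useful subgraph on states {p0, p2, p4, p6, p7, p8} is acyclic, so L(D) is finite; the longest accepting path visits 5 useful states, giving maximum string length 4.
Counting accepting paths from p8 by length: 1 of length 1, 1 of length 2, 2 of length 3, 1 of length 4. Total 5.

5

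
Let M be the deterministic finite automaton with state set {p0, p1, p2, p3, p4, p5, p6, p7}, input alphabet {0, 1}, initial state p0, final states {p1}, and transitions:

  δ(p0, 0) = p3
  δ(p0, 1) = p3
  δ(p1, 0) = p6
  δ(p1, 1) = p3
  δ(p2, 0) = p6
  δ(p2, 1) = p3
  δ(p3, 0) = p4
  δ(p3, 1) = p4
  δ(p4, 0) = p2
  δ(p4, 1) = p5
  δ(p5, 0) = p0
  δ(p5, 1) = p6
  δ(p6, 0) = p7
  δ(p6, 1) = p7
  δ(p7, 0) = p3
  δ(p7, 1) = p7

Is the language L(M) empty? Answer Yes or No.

Yes

The states reachable from the start state are {p0, p2, p3, p4, p5, p6, p7}.
None of the accepting states {p1} is reachable, so no string is accepted and L(M) = ∅.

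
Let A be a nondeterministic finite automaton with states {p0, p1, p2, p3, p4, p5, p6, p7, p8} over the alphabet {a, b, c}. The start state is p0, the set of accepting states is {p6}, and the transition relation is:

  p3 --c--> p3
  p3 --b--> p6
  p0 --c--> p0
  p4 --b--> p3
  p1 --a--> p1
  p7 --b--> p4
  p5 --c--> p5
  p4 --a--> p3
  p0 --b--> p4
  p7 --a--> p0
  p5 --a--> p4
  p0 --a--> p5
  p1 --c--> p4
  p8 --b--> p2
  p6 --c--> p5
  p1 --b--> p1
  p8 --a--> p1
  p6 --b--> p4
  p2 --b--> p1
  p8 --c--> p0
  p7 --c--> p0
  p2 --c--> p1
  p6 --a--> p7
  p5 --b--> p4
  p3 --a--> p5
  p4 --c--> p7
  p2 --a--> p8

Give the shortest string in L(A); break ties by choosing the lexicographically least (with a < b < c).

A breadth-first search from p0 reaches an accepting state first via the path p0 → p4 → p3 → p6 on input bab.
No string of length < 3 is accepted (BFS exhausts all shorter strings without reaching an accepting state), and bab is the lexicographically least accepting string of length 3.

bab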